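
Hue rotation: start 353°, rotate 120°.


New hue = (H + rotation) mod 360
New hue = (353 + 120) mod 360
= 473 mod 360
= 113°


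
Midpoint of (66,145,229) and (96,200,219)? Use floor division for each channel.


Midpoint: each channel = ⌊(C₁+C₂)/2⌋
R: ⌊(66+96)/2⌋ = 81
G: ⌊(145+200)/2⌋ = 172
B: ⌊(229+219)/2⌋ = 224
= RGB(81, 172, 224)


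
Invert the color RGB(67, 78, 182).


Invert: (255-R, 255-G, 255-B)
R: 255-67 = 188
G: 255-78 = 177
B: 255-182 = 73
= RGB(188, 177, 73)


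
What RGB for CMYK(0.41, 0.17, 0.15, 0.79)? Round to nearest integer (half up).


R = 255 × (1-C) × (1-K) = 255 × 0.59 × 0.21 = 31.5945 → 32
G = 255 × (1-M) × (1-K) = 255 × 0.83 × 0.21 = 44.4465 → 44
B = 255 × (1-Y) × (1-K) = 255 × 0.85 × 0.21 = 45.5175 → 46
= RGB(32, 44, 46)


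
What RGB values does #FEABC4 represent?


FE → 254 (R)
AB → 171 (G)
C4 → 196 (B)
= RGB(254, 171, 196)


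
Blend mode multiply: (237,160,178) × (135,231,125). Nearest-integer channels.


Multiply: C = A×B/255, rounded to nearest integer
R: 237×135/255 = 31995/255 ≈ 125.471 → 125
G: 160×231/255 = 36960/255 ≈ 144.941 → 145
B: 178×125/255 = 22250/255 ≈ 87.255 → 87
= RGB(125, 145, 87)


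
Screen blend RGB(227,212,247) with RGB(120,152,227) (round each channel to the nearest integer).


Screen: C = 255 - (255-A)×(255-B)/255, rounded to nearest integer
R: 255 - (255-227)×(255-120)/255 = 255 - 3780/255 ≈ 255 - 14.824 = 240.176 → 240
G: 255 - (255-212)×(255-152)/255 = 255 - 4429/255 ≈ 255 - 17.369 = 237.631 → 238
B: 255 - (255-247)×(255-227)/255 = 255 - 224/255 ≈ 255 - 0.878 = 254.122 → 254
= RGB(240, 238, 254)


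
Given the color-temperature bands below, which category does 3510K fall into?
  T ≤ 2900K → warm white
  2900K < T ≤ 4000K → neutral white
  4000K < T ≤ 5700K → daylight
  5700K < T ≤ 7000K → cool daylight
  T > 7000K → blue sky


Temperature: 3510K
2900K < 3510K ≤ 4000K → neutral white
Classification: neutral white


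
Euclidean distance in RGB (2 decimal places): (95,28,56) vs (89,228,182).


d = √[(R₁-R₂)² + (G₁-G₂)² + (B₁-B₂)²]
d = √[(95-89)² + (28-228)² + (56-182)²]
d = √[36 + 40000 + 15876]
d = √55912
d ≈ 236.46


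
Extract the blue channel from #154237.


Color: #154237
R = 15 = 21
G = 42 = 66
B = 37 = 55
Blue = 55


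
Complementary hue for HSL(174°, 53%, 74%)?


Complement = opposite side of color wheel = hue + 180°
H' = (174 + 180) mod 360 = 354°
S and L unchanged.
= HSL(354°, 53%, 74%)


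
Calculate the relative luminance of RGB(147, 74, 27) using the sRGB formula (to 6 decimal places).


Linearize each channel (sRGB transfer function): c = v/255; c_lin = c/12.92 if c ≤ 0.04045, else ((c+0.055)/1.055)^2.4
  R: 147/255 ≈ 0.576471 > 0.04045 → ((0.576471+0.055)/1.055)^2.4 ≈ 0.291771
  G: 74/255 ≈ 0.290196 > 0.04045 → ((0.290196+0.055)/1.055)^2.4 ≈ 0.068478
  B: 27/255 ≈ 0.105882 > 0.04045 → ((0.105882+0.055)/1.055)^2.4 ≈ 0.010960
R_lin = 0.291771, G_lin = 0.068478, B_lin = 0.010960
L = 0.2126×R + 0.7152×G + 0.0722×B
L = 0.2126×0.291771 + 0.7152×0.068478 + 0.0722×0.010960
L ≈ 0.111797


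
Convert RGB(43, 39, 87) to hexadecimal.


R = 43 → 2B (hex)
G = 39 → 27 (hex)
B = 87 → 57 (hex)
Hex = #2B2757


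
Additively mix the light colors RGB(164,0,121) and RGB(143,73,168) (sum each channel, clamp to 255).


Additive: each channel = min(255, C₁+C₂)
R: 164+143 = 307 → 255
G: 0+73 = 73 → 73
B: 121+168 = 289 → 255
= RGB(255, 73, 255)


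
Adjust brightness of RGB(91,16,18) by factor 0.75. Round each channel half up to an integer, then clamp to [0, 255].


Multiply each channel by 0.75, round half up, clamp to [0, 255]
R: 91×0.75 = 68.25 → round → 68
G: 16×0.75 = 12
B: 18×0.75 = 13.5 → round → 14
= RGB(68, 12, 14)


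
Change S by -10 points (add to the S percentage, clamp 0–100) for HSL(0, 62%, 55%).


Original S = 62%
Adjustment = -10 percentage points
New S = 62 + (-10) = 52
Clamp to [0, 100] → 52
= HSL(0°, 52%, 55%)


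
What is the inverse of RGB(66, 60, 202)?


Invert: (255-R, 255-G, 255-B)
R: 255-66 = 189
G: 255-60 = 195
B: 255-202 = 53
= RGB(189, 195, 53)


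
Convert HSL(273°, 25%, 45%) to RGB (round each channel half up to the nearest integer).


H=273°, S=0.25, L=0.45
C = (1-|2L-1|)×S = (1-|-0.10|)×0.25 = 0.225
H' = H/60 = 273/60 ≈ 4.5500; X = C×(1-|H' mod 2 - 1|) = 0.12375
m = L - C/2 = 0.45 - 0.1125 = 0.3375
Sector ⌊H'⌋ = 4 → (R',G',B') = (0.12375, 0.0, 0.225)
RGB = ((R'+m)×255, (G'+m)×255, (B'+m)×255) = (117.61875, 86.0625, 143.4375)
Round half up → RGB(118, 86, 143)


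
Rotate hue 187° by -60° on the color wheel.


New hue = (H + rotation) mod 360
New hue = (187 -60) mod 360
= 127 mod 360
= 127°


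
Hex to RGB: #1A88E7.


1A → 26 (R)
88 → 136 (G)
E7 → 231 (B)
= RGB(26, 136, 231)


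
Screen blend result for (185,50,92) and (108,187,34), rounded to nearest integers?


Screen: C = 255 - (255-A)×(255-B)/255, rounded to nearest integer
R: 255 - (255-185)×(255-108)/255 = 255 - 10290/255 ≈ 255 - 40.353 = 214.647 → 215
G: 255 - (255-50)×(255-187)/255 = 255 - 13940/255 ≈ 255 - 54.667 = 200.333 → 200
B: 255 - (255-92)×(255-34)/255 = 255 - 36023/255 ≈ 255 - 141.267 = 113.733 → 114
= RGB(215, 200, 114)


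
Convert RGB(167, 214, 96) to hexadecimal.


R = 167 → A7 (hex)
G = 214 → D6 (hex)
B = 96 → 60 (hex)
Hex = #A7D660


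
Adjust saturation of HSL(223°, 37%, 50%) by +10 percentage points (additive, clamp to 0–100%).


Original S = 37%
Adjustment = +10 percentage points
New S = 37 + (10) = 47
Clamp to [0, 100] → 47
= HSL(223°, 47%, 50%)


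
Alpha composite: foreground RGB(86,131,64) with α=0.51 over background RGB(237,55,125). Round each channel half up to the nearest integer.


C = α×F + (1-α)×B, with 1-α = 0.49
R: 0.51×86 + 0.49×237 = 43.86 + 116.13 = 159.99 → 160
G: 0.51×131 + 0.49×55 = 66.81 + 26.95 = 93.76 → 94
B: 0.51×64 + 0.49×125 = 32.64 + 61.25 = 93.89 → 94
= RGB(160, 94, 94)


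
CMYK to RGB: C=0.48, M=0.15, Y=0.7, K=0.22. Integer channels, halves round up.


R = 255 × (1-C) × (1-K) = 255 × 0.52 × 0.78 = 103.428 → 103
G = 255 × (1-M) × (1-K) = 255 × 0.85 × 0.78 = 169.065 → 169
B = 255 × (1-Y) × (1-K) = 255 × 0.30 × 0.78 = 59.67 → 60
= RGB(103, 169, 60)


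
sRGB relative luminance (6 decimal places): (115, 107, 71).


Linearize each channel (sRGB transfer function): c = v/255; c_lin = c/12.92 if c ≤ 0.04045, else ((c+0.055)/1.055)^2.4
  R: 115/255 ≈ 0.450980 > 0.04045 → ((0.450980+0.055)/1.055)^2.4 ≈ 0.171441
  G: 107/255 ≈ 0.419608 > 0.04045 → ((0.419608+0.055)/1.055)^2.4 ≈ 0.147027
  B: 71/255 ≈ 0.278431 > 0.04045 → ((0.278431+0.055)/1.055)^2.4 ≈ 0.063010
R_lin = 0.171441, G_lin = 0.147027, B_lin = 0.063010
L = 0.2126×R + 0.7152×G + 0.0722×B
L = 0.2126×0.171441 + 0.7152×0.147027 + 0.0722×0.063010
L ≈ 0.146152


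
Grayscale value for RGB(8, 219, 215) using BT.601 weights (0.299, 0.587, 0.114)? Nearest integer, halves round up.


Gray = 0.299×R + 0.587×G + 0.114×B
Gray = 0.299×8 + 0.587×219 + 0.114×215
Gray = 2.392 + 128.553 + 24.510
Gray = 155.455 → round half up → 155
Gray = 155


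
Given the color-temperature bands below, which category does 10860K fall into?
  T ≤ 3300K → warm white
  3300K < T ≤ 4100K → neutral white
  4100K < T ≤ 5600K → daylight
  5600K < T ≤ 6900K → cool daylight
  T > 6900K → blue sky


Temperature: 10860K
10860K > 6900K → blue sky
Classification: blue sky


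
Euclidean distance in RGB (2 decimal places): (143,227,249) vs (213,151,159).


d = √[(R₁-R₂)² + (G₁-G₂)² + (B₁-B₂)²]
d = √[(143-213)² + (227-151)² + (249-159)²]
d = √[4900 + 5776 + 8100]
d = √18776
d ≈ 137.03


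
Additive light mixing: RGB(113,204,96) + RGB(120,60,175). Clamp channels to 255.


Additive: each channel = min(255, C₁+C₂)
R: 113+120 = 233 → 233
G: 204+60 = 264 → 255
B: 96+175 = 271 → 255
= RGB(233, 255, 255)


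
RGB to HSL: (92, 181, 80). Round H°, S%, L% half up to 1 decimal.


Normalize: R'=92/255≈0.3608, G'=181/255≈0.7098, B'=80/255≈0.3137
Max=181/255, Min=80/255, Δ=Max-Min=101/255
L = (Max+Min)/2 = (181+80)/510 = 261/510 = 0.51176… → L = 51.2%
L > 0.5 → S = Δ/(2-Max-Min) = 101/(510-181-80) = 101/249 = 0.40562… → S = 40.6%
(the 1/255 factors cancel in S and H, so raw channel differences can be used)
Max is G' → H = 60 × ((B-R)/Δ + 2) = 60 × ((80-92)/101 + 2)
  -12/101 + 2 = -0.1188… + 2 = 1.8811…
  H = 60 × 1.8811… = 112.871…° → H = 112.9°
= HSL(112.9°, 40.6%, 51.2%)


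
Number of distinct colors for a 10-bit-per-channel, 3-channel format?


Total bits = 10 bits/channel × 3 channels = 30 bits
Distinct colors = 2^30
= 1,073,741,824 colors


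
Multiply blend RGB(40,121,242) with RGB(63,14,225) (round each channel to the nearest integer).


Multiply: C = A×B/255, rounded to nearest integer
R: 40×63/255 = 2520/255 ≈ 9.882 → 10
G: 121×14/255 = 1694/255 ≈ 6.643 → 7
B: 242×225/255 = 54450/255 ≈ 213.529 → 214
= RGB(10, 7, 214)


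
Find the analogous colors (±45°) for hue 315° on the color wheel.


Base hue: 315°
Left analog: (315 - 45) mod 360 = 270°
Right analog: (315 + 45) mod 360 = 0°
Analogous hues = 270° and 0°


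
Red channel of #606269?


Color: #606269
R = 60 = 96
G = 62 = 98
B = 69 = 105
Red = 96


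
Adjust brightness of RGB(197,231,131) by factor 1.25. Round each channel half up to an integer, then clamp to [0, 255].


Multiply each channel by 1.25, round half up, clamp to [0, 255]
R: 197×1.25 = 246.25 → round → 246
G: 231×1.25 = 288.75 → round → 289 → clamp → 255
B: 131×1.25 = 163.75 → round → 164
= RGB(246, 255, 164)


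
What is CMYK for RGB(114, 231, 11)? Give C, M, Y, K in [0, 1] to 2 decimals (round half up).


R'=114/255≈0.4471, G'=231/255≈0.9059, B'=11/255≈0.0431
K = 1 - max(R',G',B') = 1 - 231/255 = 24/255 = 0.09411… → 0.09
(1-R'-K)/(1-K) simplifies to (max-R)/max with max = 231:
C = (231-114)/231 = 117/231 = 0.50649… → 0.51
M = (231-231)/231 = 0/231 = 0 → 0.00
Y = (231-11)/231 = 220/231 = 0.95238… → 0.95
= CMYK(0.51, 0.00, 0.95, 0.09)


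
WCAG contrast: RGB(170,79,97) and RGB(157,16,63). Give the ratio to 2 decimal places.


Linearize each sRGB channel c=v/255: c/12.92 if c ≤ 0.04045 else ((c+0.055)/1.055)^2.4
L = 0.2126×R_lin + 0.7152×G_lin + 0.0722×B_lin
Color 1 (170,79,97):
  R=170: 170/255≈0.6667 > 0.04045 → ((0.6667+0.055)/1.055)^2.4 ≈ 0.40198
  G=79: 79/255≈0.3098 > 0.04045 → ((0.3098+0.055)/1.055)^2.4 ≈ 0.07819
  B=97: 97/255≈0.3804 > 0.04045 → ((0.3804+0.055)/1.055)^2.4 ≈ 0.11954
  L1 = 0.2126×0.40198 + 0.7152×0.07819 + 0.0722×0.11954 ≈ 0.15001
Color 2 (157,16,63):
  R=157: 157/255≈0.6157 > 0.04045 → ((0.6157+0.055)/1.055)^2.4 ≈ 0.33716
  G=16: 16/255≈0.0627 > 0.04045 → ((0.0627+0.055)/1.055)^2.4 ≈ 0.00518
  B=63: 63/255≈0.2471 > 0.04045 → ((0.2471+0.055)/1.055)^2.4 ≈ 0.04971
  L2 = 0.2126×0.33716 + 0.7152×0.00518 + 0.0722×0.04971 ≈ 0.07898
Lighter = 0.15001, Darker = 0.07898
Ratio = (L_lighter + 0.05) / (L_darker + 0.05)
Ratio = (0.15001 + 0.05) / (0.07898 + 0.05) = 0.20001 / 0.12898 ≈ 1.5508
Ratio ≈ 1.55:1


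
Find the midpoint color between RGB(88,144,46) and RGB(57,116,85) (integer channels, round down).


Midpoint: each channel = ⌊(C₁+C₂)/2⌋
R: ⌊(88+57)/2⌋ = 72
G: ⌊(144+116)/2⌋ = 130
B: ⌊(46+85)/2⌋ = 65
= RGB(72, 130, 65)


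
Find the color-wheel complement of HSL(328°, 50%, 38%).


Complement = opposite side of color wheel = hue + 180°
H' = (328 + 180) mod 360 = 148°
S and L unchanged.
= HSL(148°, 50%, 38%)


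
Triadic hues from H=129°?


Triadic: equally spaced at 120° intervals
H1 = 129°
H2 = (129 + 120) mod 360 = 249°
H3 = (129 + 240) mod 360 = 9°
Triadic = 129°, 249°, 9°


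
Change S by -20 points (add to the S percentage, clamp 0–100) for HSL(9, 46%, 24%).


Original S = 46%
Adjustment = -20 percentage points
New S = 46 + (-20) = 26
Clamp to [0, 100] → 26
= HSL(9°, 26%, 24%)


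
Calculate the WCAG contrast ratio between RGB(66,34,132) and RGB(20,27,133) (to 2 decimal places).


Linearize each sRGB channel c=v/255: c/12.92 if c ≤ 0.04045 else ((c+0.055)/1.055)^2.4
L = 0.2126×R_lin + 0.7152×G_lin + 0.0722×B_lin
Color 1 (66,34,132):
  R=66: 66/255≈0.2588 > 0.04045 → ((0.2588+0.055)/1.055)^2.4 ≈ 0.05448
  G=34: 34/255≈0.1333 > 0.04045 → ((0.1333+0.055)/1.055)^2.4 ≈ 0.01600
  B=132: 132/255≈0.5176 > 0.04045 → ((0.5176+0.055)/1.055)^2.4 ≈ 0.23074
  L1 = 0.2126×0.05448 + 0.7152×0.01600 + 0.0722×0.23074 ≈ 0.03968
Color 2 (20,27,133):
  R=20: 20/255≈0.0784 > 0.04045 → ((0.0784+0.055)/1.055)^2.4 ≈ 0.00700
  G=27: 27/255≈0.1059 > 0.04045 → ((0.1059+0.055)/1.055)^2.4 ≈ 0.01096
  B=133: 133/255≈0.5216 > 0.04045 → ((0.5216+0.055)/1.055)^2.4 ≈ 0.23455
  L2 = 0.2126×0.00700 + 0.7152×0.01096 + 0.0722×0.23455 ≈ 0.02626
Lighter = 0.03968, Darker = 0.02626
Ratio = (L_lighter + 0.05) / (L_darker + 0.05)
Ratio = (0.03968 + 0.05) / (0.02626 + 0.05) = 0.08968 / 0.07626 ≈ 1.1760
Ratio ≈ 1.18:1


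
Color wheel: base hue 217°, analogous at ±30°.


Base hue: 217°
Left analog: (217 - 30) mod 360 = 187°
Right analog: (217 + 30) mod 360 = 247°
Analogous hues = 187° and 247°


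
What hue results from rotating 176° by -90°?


New hue = (H + rotation) mod 360
New hue = (176 -90) mod 360
= 86 mod 360
= 86°


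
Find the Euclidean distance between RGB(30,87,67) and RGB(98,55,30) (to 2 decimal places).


d = √[(R₁-R₂)² + (G₁-G₂)² + (B₁-B₂)²]
d = √[(30-98)² + (87-55)² + (67-30)²]
d = √[4624 + 1024 + 1369]
d = √7017
d ≈ 83.77


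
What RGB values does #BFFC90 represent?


BF → 191 (R)
FC → 252 (G)
90 → 144 (B)
= RGB(191, 252, 144)


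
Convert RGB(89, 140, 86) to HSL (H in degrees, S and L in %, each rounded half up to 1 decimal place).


Normalize: R'=89/255≈0.3490, G'=140/255≈0.5490, B'=86/255≈0.3373
Max=140/255, Min=86/255, Δ=Max-Min=54/255
L = (Max+Min)/2 = (140+86)/510 = 226/510 = 0.44313… → L = 44.3%
L ≤ 0.5 → S = Δ/(Max+Min) = 54/(140+86) = 54/226 = 0.23893… → S = 23.9%
(the 1/255 factors cancel in S and H, so raw channel differences can be used)
Max is G' → H = 60 × ((B-R)/Δ + 2) = 60 × ((86-89)/54 + 2)
  -3/54 + 2 = -0.0555… + 2 = 1.9444…
  H = 60 × 1.9444… = 116.666…° → H = 116.7°
= HSL(116.7°, 23.9%, 44.3%)


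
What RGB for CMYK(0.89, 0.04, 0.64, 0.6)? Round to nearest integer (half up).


R = 255 × (1-C) × (1-K) = 255 × 0.11 × 0.40 = 11.22 → 11
G = 255 × (1-M) × (1-K) = 255 × 0.96 × 0.40 = 97.92 → 98
B = 255 × (1-Y) × (1-K) = 255 × 0.36 × 0.40 = 36.72 → 37
= RGB(11, 98, 37)


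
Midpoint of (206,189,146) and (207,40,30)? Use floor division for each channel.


Midpoint: each channel = ⌊(C₁+C₂)/2⌋
R: ⌊(206+207)/2⌋ = 206
G: ⌊(189+40)/2⌋ = 114
B: ⌊(146+30)/2⌋ = 88
= RGB(206, 114, 88)


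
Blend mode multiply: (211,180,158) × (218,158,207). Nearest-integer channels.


Multiply: C = A×B/255, rounded to nearest integer
R: 211×218/255 = 45998/255 ≈ 180.384 → 180
G: 180×158/255 = 28440/255 ≈ 111.529 → 112
B: 158×207/255 = 32706/255 ≈ 128.259 → 128
= RGB(180, 112, 128)


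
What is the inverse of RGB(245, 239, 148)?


Invert: (255-R, 255-G, 255-B)
R: 255-245 = 10
G: 255-239 = 16
B: 255-148 = 107
= RGB(10, 16, 107)


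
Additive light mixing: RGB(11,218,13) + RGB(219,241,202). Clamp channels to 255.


Additive: each channel = min(255, C₁+C₂)
R: 11+219 = 230 → 230
G: 218+241 = 459 → 255
B: 13+202 = 215 → 215
= RGB(230, 255, 215)


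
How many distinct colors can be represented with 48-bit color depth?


Colors = 2^bits = 2^48
= 281,474,976,710,656 colors


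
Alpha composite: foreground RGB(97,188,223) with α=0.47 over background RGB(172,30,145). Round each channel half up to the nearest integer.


C = α×F + (1-α)×B, with 1-α = 0.53
R: 0.47×97 + 0.53×172 = 45.59 + 91.16 = 136.75 → 137
G: 0.47×188 + 0.53×30 = 88.36 + 15.90 = 104.26 → 104
B: 0.47×223 + 0.53×145 = 104.81 + 76.85 = 181.66 → 182
= RGB(137, 104, 182)


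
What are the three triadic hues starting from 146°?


Triadic: equally spaced at 120° intervals
H1 = 146°
H2 = (146 + 120) mod 360 = 266°
H3 = (146 + 240) mod 360 = 26°
Triadic = 146°, 266°, 26°


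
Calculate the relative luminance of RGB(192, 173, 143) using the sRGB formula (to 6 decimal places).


Linearize each channel (sRGB transfer function): c = v/255; c_lin = c/12.92 if c ≤ 0.04045, else ((c+0.055)/1.055)^2.4
  R: 192/255 ≈ 0.752941 > 0.04045 → ((0.752941+0.055)/1.055)^2.4 ≈ 0.527115
  G: 173/255 ≈ 0.678431 > 0.04045 → ((0.678431+0.055)/1.055)^2.4 ≈ 0.417885
  B: 143/255 ≈ 0.560784 > 0.04045 → ((0.560784+0.055)/1.055)^2.4 ≈ 0.274677
R_lin = 0.527115, G_lin = 0.417885, B_lin = 0.274677
L = 0.2126×R + 0.7152×G + 0.0722×B
L = 0.2126×0.527115 + 0.7152×0.417885 + 0.0722×0.274677
L ≈ 0.430768


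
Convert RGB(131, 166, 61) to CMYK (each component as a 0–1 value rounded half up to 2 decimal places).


R'=131/255≈0.5137, G'=166/255≈0.6510, B'=61/255≈0.2392
K = 1 - max(R',G',B') = 1 - 166/255 = 89/255 = 0.34901… → 0.35
(1-R'-K)/(1-K) simplifies to (max-R)/max with max = 166:
C = (166-131)/166 = 35/166 = 0.21084… → 0.21
M = (166-166)/166 = 0/166 = 0 → 0.00
Y = (166-61)/166 = 105/166 = 0.63253… → 0.63
= CMYK(0.21, 0.00, 0.63, 0.35)


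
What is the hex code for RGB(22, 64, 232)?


R = 22 → 16 (hex)
G = 64 → 40 (hex)
B = 232 → E8 (hex)
Hex = #1640E8


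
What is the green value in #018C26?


Color: #018C26
R = 01 = 1
G = 8C = 140
B = 26 = 38
Green = 140


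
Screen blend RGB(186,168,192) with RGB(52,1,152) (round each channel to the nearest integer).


Screen: C = 255 - (255-A)×(255-B)/255, rounded to nearest integer
R: 255 - (255-186)×(255-52)/255 = 255 - 14007/255 ≈ 255 - 54.929 = 200.071 → 200
G: 255 - (255-168)×(255-1)/255 = 255 - 22098/255 ≈ 255 - 86.659 = 168.341 → 168
B: 255 - (255-192)×(255-152)/255 = 255 - 6489/255 ≈ 255 - 25.447 = 229.553 → 230
= RGB(200, 168, 230)


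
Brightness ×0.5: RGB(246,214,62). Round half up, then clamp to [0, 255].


Multiply each channel by 0.5, round half up, clamp to [0, 255]
R: 246×0.5 = 123
G: 214×0.5 = 107
B: 62×0.5 = 31
= RGB(123, 107, 31)


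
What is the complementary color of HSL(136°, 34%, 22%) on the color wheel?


Complement = opposite side of color wheel = hue + 180°
H' = (136 + 180) mod 360 = 316°
S and L unchanged.
= HSL(316°, 34%, 22%)


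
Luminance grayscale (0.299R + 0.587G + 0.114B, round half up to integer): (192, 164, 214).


Gray = 0.299×R + 0.587×G + 0.114×B
Gray = 0.299×192 + 0.587×164 + 0.114×214
Gray = 57.408 + 96.268 + 24.396
Gray = 178.072 → round half up → 178
Gray = 178


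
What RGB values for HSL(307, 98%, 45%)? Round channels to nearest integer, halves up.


H=307°, S=0.98, L=0.45
C = (1-|2L-1|)×S = (1-|-0.10|)×0.98 = 0.882
H' = H/60 = 307/60 ≈ 5.1167; X = C×(1-|H' mod 2 - 1|) = 0.7791
m = L - C/2 = 0.45 - 0.441 = 0.009
Sector ⌊H'⌋ = 5 → (R',G',B') = (0.882, 0.0, 0.7791)
RGB = ((R'+m)×255, (G'+m)×255, (B'+m)×255) = (227.205, 2.295, 200.9655)
Round half up → RGB(227, 2, 201)


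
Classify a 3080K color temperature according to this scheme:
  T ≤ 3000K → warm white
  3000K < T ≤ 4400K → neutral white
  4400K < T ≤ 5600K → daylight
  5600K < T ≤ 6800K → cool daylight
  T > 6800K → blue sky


Temperature: 3080K
3000K < 3080K ≤ 4400K → neutral white
Classification: neutral white


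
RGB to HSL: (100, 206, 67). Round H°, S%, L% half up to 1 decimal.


Normalize: R'=100/255≈0.3922, G'=206/255≈0.8078, B'=67/255≈0.2627
Max=206/255, Min=67/255, Δ=Max-Min=139/255
L = (Max+Min)/2 = (206+67)/510 = 273/510 = 0.53529… → L = 53.5%
L > 0.5 → S = Δ/(2-Max-Min) = 139/(510-206-67) = 139/237 = 0.58649… → S = 58.6%
(the 1/255 factors cancel in S and H, so raw channel differences can be used)
Max is G' → H = 60 × ((B-R)/Δ + 2) = 60 × ((67-100)/139 + 2)
  -33/139 + 2 = -0.2374… + 2 = 1.7625…
  H = 60 × 1.7625… = 105.755…° → H = 105.8°
= HSL(105.8°, 58.6%, 53.5%)


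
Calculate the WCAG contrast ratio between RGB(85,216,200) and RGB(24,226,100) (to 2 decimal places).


Linearize each sRGB channel c=v/255: c/12.92 if c ≤ 0.04045 else ((c+0.055)/1.055)^2.4
L = 0.2126×R_lin + 0.7152×G_lin + 0.0722×B_lin
Color 1 (85,216,200):
  R=85: 85/255≈0.3333 > 0.04045 → ((0.3333+0.055)/1.055)^2.4 ≈ 0.09084
  G=216: 216/255≈0.8471 > 0.04045 → ((0.8471+0.055)/1.055)^2.4 ≈ 0.68669
  B=200: 200/255≈0.7843 > 0.04045 → ((0.7843+0.055)/1.055)^2.4 ≈ 0.57758
  L1 = 0.2126×0.09084 + 0.7152×0.68669 + 0.0722×0.57758 ≈ 0.55213
Color 2 (24,226,100):
  R=24: 24/255≈0.0941 > 0.04045 → ((0.0941+0.055)/1.055)^2.4 ≈ 0.00913
  G=226: 226/255≈0.8863 > 0.04045 → ((0.8863+0.055)/1.055)^2.4 ≈ 0.76052
  B=100: 100/255≈0.3922 > 0.04045 → ((0.3922+0.055)/1.055)^2.4 ≈ 0.12744
  L2 = 0.2126×0.00913 + 0.7152×0.76052 + 0.0722×0.12744 ≈ 0.55507
Lighter = 0.55507, Darker = 0.55213
Ratio = (L_lighter + 0.05) / (L_darker + 0.05)
Ratio = (0.55507 + 0.05) / (0.55213 + 0.05) = 0.60507 / 0.60213 ≈ 1.0049
Ratio ≈ 1.00:1


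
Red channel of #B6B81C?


Color: #B6B81C
R = B6 = 182
G = B8 = 184
B = 1C = 28
Red = 182


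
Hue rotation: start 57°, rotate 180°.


New hue = (H + rotation) mod 360
New hue = (57 + 180) mod 360
= 237 mod 360
= 237°


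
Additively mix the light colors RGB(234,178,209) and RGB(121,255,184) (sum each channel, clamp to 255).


Additive: each channel = min(255, C₁+C₂)
R: 234+121 = 355 → 255
G: 178+255 = 433 → 255
B: 209+184 = 393 → 255
= RGB(255, 255, 255)


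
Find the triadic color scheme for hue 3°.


Triadic: equally spaced at 120° intervals
H1 = 3°
H2 = (3 + 120) mod 360 = 123°
H3 = (3 + 240) mod 360 = 243°
Triadic = 3°, 123°, 243°


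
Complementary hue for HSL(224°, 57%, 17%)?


Complement = opposite side of color wheel = hue + 180°
H' = (224 + 180) mod 360 = 44°
S and L unchanged.
= HSL(44°, 57%, 17%)


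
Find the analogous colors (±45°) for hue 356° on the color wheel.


Base hue: 356°
Left analog: (356 - 45) mod 360 = 311°
Right analog: (356 + 45) mod 360 = 41°
Analogous hues = 311° and 41°


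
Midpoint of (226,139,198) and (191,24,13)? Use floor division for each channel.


Midpoint: each channel = ⌊(C₁+C₂)/2⌋
R: ⌊(226+191)/2⌋ = 208
G: ⌊(139+24)/2⌋ = 81
B: ⌊(198+13)/2⌋ = 105
= RGB(208, 81, 105)


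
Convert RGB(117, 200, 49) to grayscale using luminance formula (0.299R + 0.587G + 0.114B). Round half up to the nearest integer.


Gray = 0.299×R + 0.587×G + 0.114×B
Gray = 0.299×117 + 0.587×200 + 0.114×49
Gray = 34.983 + 117.400 + 5.586
Gray = 157.969 → round half up → 158
Gray = 158


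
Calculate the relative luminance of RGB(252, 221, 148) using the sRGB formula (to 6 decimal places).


Linearize each channel (sRGB transfer function): c = v/255; c_lin = c/12.92 if c ≤ 0.04045, else ((c+0.055)/1.055)^2.4
  R: 252/255 ≈ 0.988235 > 0.04045 → ((0.988235+0.055)/1.055)^2.4 ≈ 0.973445
  G: 221/255 ≈ 0.866667 > 0.04045 → ((0.866667+0.055)/1.055)^2.4 ≈ 0.723055
  B: 148/255 ≈ 0.580392 > 0.04045 → ((0.580392+0.055)/1.055)^2.4 ≈ 0.296138
R_lin = 0.973445, G_lin = 0.723055, B_lin = 0.296138
L = 0.2126×R + 0.7152×G + 0.0722×B
L = 0.2126×0.973445 + 0.7152×0.723055 + 0.0722×0.296138
L ≈ 0.745465


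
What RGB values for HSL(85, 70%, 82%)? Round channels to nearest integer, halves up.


H=85°, S=0.70, L=0.82
C = (1-|2L-1|)×S = (1-|0.64|)×0.70 = 0.252
H' = H/60 = 85/60 ≈ 1.4167; X = C×(1-|H' mod 2 - 1|) = 0.147
m = L - C/2 = 0.82 - 0.126 = 0.694
Sector ⌊H'⌋ = 1 → (R',G',B') = (0.147, 0.252, 0.0)
RGB = ((R'+m)×255, (G'+m)×255, (B'+m)×255) = (214.455, 241.23, 176.97)
Round half up → RGB(214, 241, 177)


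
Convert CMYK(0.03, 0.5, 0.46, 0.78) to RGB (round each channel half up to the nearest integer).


R = 255 × (1-C) × (1-K) = 255 × 0.97 × 0.22 = 54.417 → 54
G = 255 × (1-M) × (1-K) = 255 × 0.50 × 0.22 = 28.05 → 28
B = 255 × (1-Y) × (1-K) = 255 × 0.54 × 0.22 = 30.294 → 30
= RGB(54, 28, 30)


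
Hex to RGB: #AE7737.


AE → 174 (R)
77 → 119 (G)
37 → 55 (B)
= RGB(174, 119, 55)


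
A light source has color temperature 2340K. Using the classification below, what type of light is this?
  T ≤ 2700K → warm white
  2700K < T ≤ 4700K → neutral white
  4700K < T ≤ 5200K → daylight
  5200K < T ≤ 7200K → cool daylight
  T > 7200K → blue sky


Temperature: 2340K
2340K ≤ 2700K → warm white
Classification: warm white


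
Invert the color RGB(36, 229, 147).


Invert: (255-R, 255-G, 255-B)
R: 255-36 = 219
G: 255-229 = 26
B: 255-147 = 108
= RGB(219, 26, 108)


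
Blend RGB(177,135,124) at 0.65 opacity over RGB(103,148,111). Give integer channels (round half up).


C = α×F + (1-α)×B, with 1-α = 0.35
R: 0.65×177 + 0.35×103 = 115.05 + 36.05 = 151.10 → 151
G: 0.65×135 + 0.35×148 = 87.75 + 51.80 = 139.55 → 140
B: 0.65×124 + 0.35×111 = 80.60 + 38.85 = 119.45 → 119
= RGB(151, 140, 119)


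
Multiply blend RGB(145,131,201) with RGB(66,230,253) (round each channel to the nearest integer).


Multiply: C = A×B/255, rounded to nearest integer
R: 145×66/255 = 9570/255 ≈ 37.529 → 38
G: 131×230/255 = 30130/255 ≈ 118.157 → 118
B: 201×253/255 = 50853/255 ≈ 199.424 → 199
= RGB(38, 118, 199)


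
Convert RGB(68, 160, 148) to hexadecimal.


R = 68 → 44 (hex)
G = 160 → A0 (hex)
B = 148 → 94 (hex)
Hex = #44A094


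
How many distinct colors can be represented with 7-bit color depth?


Colors = 2^bits = 2^7
= 128 colors


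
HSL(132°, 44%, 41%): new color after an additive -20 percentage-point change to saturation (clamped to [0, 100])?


Original S = 44%
Adjustment = -20 percentage points
New S = 44 + (-20) = 24
Clamp to [0, 100] → 24
= HSL(132°, 24%, 41%)


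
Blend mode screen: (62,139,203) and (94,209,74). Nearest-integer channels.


Screen: C = 255 - (255-A)×(255-B)/255, rounded to nearest integer
R: 255 - (255-62)×(255-94)/255 = 255 - 31073/255 ≈ 255 - 121.855 = 133.145 → 133
G: 255 - (255-139)×(255-209)/255 = 255 - 5336/255 ≈ 255 - 20.925 = 234.075 → 234
B: 255 - (255-203)×(255-74)/255 = 255 - 9412/255 ≈ 255 - 36.910 = 218.090 → 218
= RGB(133, 234, 218)


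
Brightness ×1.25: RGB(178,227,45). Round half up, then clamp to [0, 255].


Multiply each channel by 1.25, round half up, clamp to [0, 255]
R: 178×1.25 = 222.5 → round → 223
G: 227×1.25 = 283.75 → round → 284 → clamp → 255
B: 45×1.25 = 56.25 → round → 56
= RGB(223, 255, 56)


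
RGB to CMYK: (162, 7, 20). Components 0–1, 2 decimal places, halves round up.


R'=162/255≈0.6353, G'=7/255≈0.0275, B'=20/255≈0.0784
K = 1 - max(R',G',B') = 1 - 162/255 = 93/255 = 0.36470… → 0.36
(1-R'-K)/(1-K) simplifies to (max-R)/max with max = 162:
C = (162-162)/162 = 0/162 = 0 → 0.00
M = (162-7)/162 = 155/162 = 0.95679… → 0.96
Y = (162-20)/162 = 142/162 = 0.87654… → 0.88
= CMYK(0.00, 0.96, 0.88, 0.36)


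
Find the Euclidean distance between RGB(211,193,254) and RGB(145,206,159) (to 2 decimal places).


d = √[(R₁-R₂)² + (G₁-G₂)² + (B₁-B₂)²]
d = √[(211-145)² + (193-206)² + (254-159)²]
d = √[4356 + 169 + 9025]
d = √13550
d ≈ 116.40


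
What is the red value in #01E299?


Color: #01E299
R = 01 = 1
G = E2 = 226
B = 99 = 153
Red = 1


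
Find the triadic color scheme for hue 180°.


Triadic: equally spaced at 120° intervals
H1 = 180°
H2 = (180 + 120) mod 360 = 300°
H3 = (180 + 240) mod 360 = 60°
Triadic = 180°, 300°, 60°


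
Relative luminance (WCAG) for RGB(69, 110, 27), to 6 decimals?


Linearize each channel (sRGB transfer function): c = v/255; c_lin = c/12.92 if c ≤ 0.04045, else ((c+0.055)/1.055)^2.4
  R: 69/255 ≈ 0.270588 > 0.04045 → ((0.270588+0.055)/1.055)^2.4 ≈ 0.059511
  G: 110/255 ≈ 0.431373 > 0.04045 → ((0.431373+0.055)/1.055)^2.4 ≈ 0.155926
  B: 27/255 ≈ 0.105882 > 0.04045 → ((0.105882+0.055)/1.055)^2.4 ≈ 0.010960
R_lin = 0.059511, G_lin = 0.155926, B_lin = 0.010960
L = 0.2126×R + 0.7152×G + 0.0722×B
L = 0.2126×0.059511 + 0.7152×0.155926 + 0.0722×0.010960
L ≈ 0.124962


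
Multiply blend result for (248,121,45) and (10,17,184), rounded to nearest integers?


Multiply: C = A×B/255, rounded to nearest integer
R: 248×10/255 = 2480/255 ≈ 9.725 → 10
G: 121×17/255 = 2057/255 ≈ 8.067 → 8
B: 45×184/255 = 8280/255 ≈ 32.471 → 32
= RGB(10, 8, 32)


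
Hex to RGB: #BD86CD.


BD → 189 (R)
86 → 134 (G)
CD → 205 (B)
= RGB(189, 134, 205)


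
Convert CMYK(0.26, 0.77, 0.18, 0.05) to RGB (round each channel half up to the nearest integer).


R = 255 × (1-C) × (1-K) = 255 × 0.74 × 0.95 = 179.265 → 179
G = 255 × (1-M) × (1-K) = 255 × 0.23 × 0.95 = 55.7175 → 56
B = 255 × (1-Y) × (1-K) = 255 × 0.82 × 0.95 = 198.645 → 199
= RGB(179, 56, 199)


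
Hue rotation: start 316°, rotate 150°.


New hue = (H + rotation) mod 360
New hue = (316 + 150) mod 360
= 466 mod 360
= 106°


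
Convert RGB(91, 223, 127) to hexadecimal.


R = 91 → 5B (hex)
G = 223 → DF (hex)
B = 127 → 7F (hex)
Hex = #5BDF7F


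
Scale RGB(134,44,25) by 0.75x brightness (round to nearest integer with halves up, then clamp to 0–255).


Multiply each channel by 0.75, round half up, clamp to [0, 255]
R: 134×0.75 = 100.5 → round → 101
G: 44×0.75 = 33
B: 25×0.75 = 18.75 → round → 19
= RGB(101, 33, 19)


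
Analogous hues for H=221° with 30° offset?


Base hue: 221°
Left analog: (221 - 30) mod 360 = 191°
Right analog: (221 + 30) mod 360 = 251°
Analogous hues = 191° and 251°


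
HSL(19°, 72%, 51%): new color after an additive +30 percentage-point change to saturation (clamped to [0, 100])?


Original S = 72%
Adjustment = +30 percentage points
New S = 72 + (30) = 102
Clamp to [0, 100] → 100
= HSL(19°, 100%, 51%)


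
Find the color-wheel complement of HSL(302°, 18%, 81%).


Complement = opposite side of color wheel = hue + 180°
H' = (302 + 180) mod 360 = 122°
S and L unchanged.
= HSL(122°, 18%, 81%)


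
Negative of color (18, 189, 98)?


Invert: (255-R, 255-G, 255-B)
R: 255-18 = 237
G: 255-189 = 66
B: 255-98 = 157
= RGB(237, 66, 157)


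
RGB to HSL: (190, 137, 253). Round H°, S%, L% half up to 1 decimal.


Normalize: R'=190/255≈0.7451, G'=137/255≈0.5373, B'=253/255≈0.9922
Max=253/255, Min=137/255, Δ=Max-Min=116/255
L = (Max+Min)/2 = (253+137)/510 = 390/510 = 0.76470… → L = 76.5%
L > 0.5 → S = Δ/(2-Max-Min) = 116/(510-253-137) = 116/120 = 0.96666… → S = 96.7%
(the 1/255 factors cancel in S and H, so raw channel differences can be used)
Max is B' → H = 60 × ((R-G)/Δ + 4) = 60 × ((190-137)/116 + 4)
  53/116 + 4 = 0.4568… + 4 = 4.4568…
  H = 60 × 4.4568… = 267.413…° → H = 267.4°
= HSL(267.4°, 96.7%, 76.5%)


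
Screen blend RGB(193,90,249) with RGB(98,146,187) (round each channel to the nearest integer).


Screen: C = 255 - (255-A)×(255-B)/255, rounded to nearest integer
R: 255 - (255-193)×(255-98)/255 = 255 - 9734/255 ≈ 255 - 38.173 = 216.827 → 217
G: 255 - (255-90)×(255-146)/255 = 255 - 17985/255 ≈ 255 - 70.529 = 184.471 → 184
B: 255 - (255-249)×(255-187)/255 = 255 - 408/255 ≈ 255 - 1.600 = 253.400 → 253
= RGB(217, 184, 253)


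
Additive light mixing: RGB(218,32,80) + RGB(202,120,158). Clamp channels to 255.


Additive: each channel = min(255, C₁+C₂)
R: 218+202 = 420 → 255
G: 32+120 = 152 → 152
B: 80+158 = 238 → 238
= RGB(255, 152, 238)


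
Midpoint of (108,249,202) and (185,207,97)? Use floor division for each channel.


Midpoint: each channel = ⌊(C₁+C₂)/2⌋
R: ⌊(108+185)/2⌋ = 146
G: ⌊(249+207)/2⌋ = 228
B: ⌊(202+97)/2⌋ = 149
= RGB(146, 228, 149)


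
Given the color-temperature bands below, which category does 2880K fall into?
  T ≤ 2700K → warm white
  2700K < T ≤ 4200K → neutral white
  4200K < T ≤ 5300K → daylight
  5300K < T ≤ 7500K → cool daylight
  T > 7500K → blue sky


Temperature: 2880K
2700K < 2880K ≤ 4200K → neutral white
Classification: neutral white


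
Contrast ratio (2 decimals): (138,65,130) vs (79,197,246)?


Linearize each sRGB channel c=v/255: c/12.92 if c ≤ 0.04045 else ((c+0.055)/1.055)^2.4
L = 0.2126×R_lin + 0.7152×G_lin + 0.0722×B_lin
Color 1 (138,65,130):
  R=138: 138/255≈0.5412 > 0.04045 → ((0.5412+0.055)/1.055)^2.4 ≈ 0.25415
  G=65: 65/255≈0.2549 > 0.04045 → ((0.2549+0.055)/1.055)^2.4 ≈ 0.05286
  B=130: 130/255≈0.5098 > 0.04045 → ((0.5098+0.055)/1.055)^2.4 ≈ 0.22323
  L1 = 0.2126×0.25415 + 0.7152×0.05286 + 0.0722×0.22323 ≈ 0.10796
Color 2 (79,197,246):
  R=79: 79/255≈0.3098 > 0.04045 → ((0.3098+0.055)/1.055)^2.4 ≈ 0.07819
  G=197: 197/255≈0.7725 > 0.04045 → ((0.7725+0.055)/1.055)^2.4 ≈ 0.55834
  B=246: 246/255≈0.9647 > 0.04045 → ((0.9647+0.055)/1.055)^2.4 ≈ 0.92158
  L2 = 0.2126×0.07819 + 0.7152×0.55834 + 0.0722×0.92158 ≈ 0.48249
Lighter = 0.48249, Darker = 0.10796
Ratio = (L_lighter + 0.05) / (L_darker + 0.05)
Ratio = (0.48249 + 0.05) / (0.10796 + 0.05) = 0.53249 / 0.15796 ≈ 3.3711
Ratio ≈ 3.37:1


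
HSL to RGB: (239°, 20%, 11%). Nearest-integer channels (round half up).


H=239°, S=0.20, L=0.11
C = (1-|2L-1|)×S = (1-|-0.78|)×0.20 = 0.044
H' = H/60 = 239/60 ≈ 3.9833; X = C×(1-|H' mod 2 - 1|) ≈ 0.0007
m = L - C/2 = 0.11 - 0.022 = 0.088
Sector ⌊H'⌋ = 3 → (R',G',B') = (0.0, ≈0.0007, 0.044)
RGB = ((R'+m)×255, (G'+m)×255, (B'+m)×255) = (22.44, 22.627, 33.66)
Round half up → RGB(22, 23, 34)


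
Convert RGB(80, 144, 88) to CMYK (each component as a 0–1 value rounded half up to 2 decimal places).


R'=80/255≈0.3137, G'=144/255≈0.5647, B'=88/255≈0.3451
K = 1 - max(R',G',B') = 1 - 144/255 = 111/255 = 0.43529… → 0.44
(1-R'-K)/(1-K) simplifies to (max-R)/max with max = 144:
C = (144-80)/144 = 64/144 = 0.44444… → 0.44
M = (144-144)/144 = 0/144 = 0 → 0.00
Y = (144-88)/144 = 56/144 = 0.38888… → 0.39
= CMYK(0.44, 0.00, 0.39, 0.44)


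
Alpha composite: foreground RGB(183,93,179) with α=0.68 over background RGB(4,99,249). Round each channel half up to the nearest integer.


C = α×F + (1-α)×B, with 1-α = 0.32
R: 0.68×183 + 0.32×4 = 124.44 + 1.28 = 125.72 → 126
G: 0.68×93 + 0.32×99 = 63.24 + 31.68 = 94.92 → 95
B: 0.68×179 + 0.32×249 = 121.72 + 79.68 = 201.40 → 201
= RGB(126, 95, 201)


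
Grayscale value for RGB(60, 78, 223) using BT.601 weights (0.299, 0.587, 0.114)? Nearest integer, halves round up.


Gray = 0.299×R + 0.587×G + 0.114×B
Gray = 0.299×60 + 0.587×78 + 0.114×223
Gray = 17.940 + 45.786 + 25.422
Gray = 89.148 → round half up → 89
Gray = 89


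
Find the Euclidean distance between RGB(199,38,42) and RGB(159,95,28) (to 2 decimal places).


d = √[(R₁-R₂)² + (G₁-G₂)² + (B₁-B₂)²]
d = √[(199-159)² + (38-95)² + (42-28)²]
d = √[1600 + 3249 + 196]
d = √5045
d ≈ 71.03


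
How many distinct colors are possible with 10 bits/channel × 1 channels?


Total bits = 10 bits/channel × 1 channels = 10 bits
Distinct colors = 2^10
= 1,024 colors


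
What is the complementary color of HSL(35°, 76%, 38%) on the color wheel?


Complement = opposite side of color wheel = hue + 180°
H' = (35 + 180) mod 360 = 215°
S and L unchanged.
= HSL(215°, 76%, 38%)


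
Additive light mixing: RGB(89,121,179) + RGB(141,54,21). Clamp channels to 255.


Additive: each channel = min(255, C₁+C₂)
R: 89+141 = 230 → 230
G: 121+54 = 175 → 175
B: 179+21 = 200 → 200
= RGB(230, 175, 200)


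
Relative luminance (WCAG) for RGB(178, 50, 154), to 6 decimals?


Linearize each channel (sRGB transfer function): c = v/255; c_lin = c/12.92 if c ≤ 0.04045, else ((c+0.055)/1.055)^2.4
  R: 178/255 ≈ 0.698039 > 0.04045 → ((0.698039+0.055)/1.055)^2.4 ≈ 0.445201
  G: 50/255 ≈ 0.196078 > 0.04045 → ((0.196078+0.055)/1.055)^2.4 ≈ 0.031896
  B: 154/255 ≈ 0.603922 > 0.04045 → ((0.603922+0.055)/1.055)^2.4 ≈ 0.323143
R_lin = 0.445201, G_lin = 0.031896, B_lin = 0.323143
L = 0.2126×R + 0.7152×G + 0.0722×B
L = 0.2126×0.445201 + 0.7152×0.031896 + 0.0722×0.323143
L ≈ 0.140793


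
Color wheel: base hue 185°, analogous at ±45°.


Base hue: 185°
Left analog: (185 - 45) mod 360 = 140°
Right analog: (185 + 45) mod 360 = 230°
Analogous hues = 140° and 230°


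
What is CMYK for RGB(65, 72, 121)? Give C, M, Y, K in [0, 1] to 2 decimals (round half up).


R'=65/255≈0.2549, G'=72/255≈0.2824, B'=121/255≈0.4745
K = 1 - max(R',G',B') = 1 - 121/255 = 134/255 = 0.52549… → 0.53
(1-R'-K)/(1-K) simplifies to (max-R)/max with max = 121:
C = (121-65)/121 = 56/121 = 0.46280… → 0.46
M = (121-72)/121 = 49/121 = 0.40495… → 0.40
Y = (121-121)/121 = 0/121 = 0 → 0.00
= CMYK(0.46, 0.40, 0.00, 0.53)


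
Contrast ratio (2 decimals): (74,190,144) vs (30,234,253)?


Linearize each sRGB channel c=v/255: c/12.92 if c ≤ 0.04045 else ((c+0.055)/1.055)^2.4
L = 0.2126×R_lin + 0.7152×G_lin + 0.0722×B_lin
Color 1 (74,190,144):
  R=74: 74/255≈0.2902 > 0.04045 → ((0.2902+0.055)/1.055)^2.4 ≈ 0.06848
  G=190: 190/255≈0.7451 > 0.04045 → ((0.7451+0.055)/1.055)^2.4 ≈ 0.51492
  B=144: 144/255≈0.5647 > 0.04045 → ((0.5647+0.055)/1.055)^2.4 ≈ 0.27889
  L1 = 0.2126×0.06848 + 0.7152×0.51492 + 0.0722×0.27889 ≈ 0.40296
Color 2 (30,234,253):
  R=30: 30/255≈0.1176 > 0.04045 → ((0.1176+0.055)/1.055)^2.4 ≈ 0.01298
  G=234: 234/255≈0.9176 > 0.04045 → ((0.9176+0.055)/1.055)^2.4 ≈ 0.82279
  B=253: 253/255≈0.9922 > 0.04045 → ((0.9922+0.055)/1.055)^2.4 ≈ 0.98225
  L2 = 0.2126×0.01298 + 0.7152×0.82279 + 0.0722×0.98225 ≈ 0.66214
Lighter = 0.66214, Darker = 0.40296
Ratio = (L_lighter + 0.05) / (L_darker + 0.05)
Ratio = (0.66214 + 0.05) / (0.40296 + 0.05) = 0.71214 / 0.45296 ≈ 1.5722
Ratio ≈ 1.57:1


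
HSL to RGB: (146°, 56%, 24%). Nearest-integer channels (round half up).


H=146°, S=0.56, L=0.24
C = (1-|2L-1|)×S = (1-|-0.52|)×0.56 = 0.2688
H' = H/60 = 146/60 ≈ 2.4333; X = C×(1-|H' mod 2 - 1|) = 0.11648
m = L - C/2 = 0.24 - 0.1344 = 0.1056
Sector ⌊H'⌋ = 2 → (R',G',B') = (0.0, 0.2688, 0.11648)
RGB = ((R'+m)×255, (G'+m)×255, (B'+m)×255) = (26.928, 95.472, 56.6304)
Round half up → RGB(27, 95, 57)


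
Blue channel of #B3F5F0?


Color: #B3F5F0
R = B3 = 179
G = F5 = 245
B = F0 = 240
Blue = 240


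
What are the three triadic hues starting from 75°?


Triadic: equally spaced at 120° intervals
H1 = 75°
H2 = (75 + 120) mod 360 = 195°
H3 = (75 + 240) mod 360 = 315°
Triadic = 75°, 195°, 315°


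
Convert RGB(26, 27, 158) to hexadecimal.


R = 26 → 1A (hex)
G = 27 → 1B (hex)
B = 158 → 9E (hex)
Hex = #1A1B9E


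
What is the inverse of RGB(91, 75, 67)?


Invert: (255-R, 255-G, 255-B)
R: 255-91 = 164
G: 255-75 = 180
B: 255-67 = 188
= RGB(164, 180, 188)


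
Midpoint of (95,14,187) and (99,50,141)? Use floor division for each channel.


Midpoint: each channel = ⌊(C₁+C₂)/2⌋
R: ⌊(95+99)/2⌋ = 97
G: ⌊(14+50)/2⌋ = 32
B: ⌊(187+141)/2⌋ = 164
= RGB(97, 32, 164)


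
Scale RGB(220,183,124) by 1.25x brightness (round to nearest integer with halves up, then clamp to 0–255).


Multiply each channel by 1.25, round half up, clamp to [0, 255]
R: 220×1.25 = 275 → clamp → 255
G: 183×1.25 = 228.75 → round → 229
B: 124×1.25 = 155
= RGB(255, 229, 155)
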